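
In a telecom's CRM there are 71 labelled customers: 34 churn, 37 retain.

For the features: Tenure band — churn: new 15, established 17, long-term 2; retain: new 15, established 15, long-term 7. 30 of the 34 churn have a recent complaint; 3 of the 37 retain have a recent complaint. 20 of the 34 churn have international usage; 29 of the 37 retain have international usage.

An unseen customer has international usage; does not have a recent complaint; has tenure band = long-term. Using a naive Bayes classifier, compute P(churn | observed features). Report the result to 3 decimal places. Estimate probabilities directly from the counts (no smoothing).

0.027

churn: (34/71) × (2/34) × (4/34) × (20/34) ≈ 0.00194941
retain: (37/71) × (7/37) × (34/37) × (29/37) ≈ 0.071009
P(churn | x) = 0.00194941 / 0.07295841 ≈ 0.027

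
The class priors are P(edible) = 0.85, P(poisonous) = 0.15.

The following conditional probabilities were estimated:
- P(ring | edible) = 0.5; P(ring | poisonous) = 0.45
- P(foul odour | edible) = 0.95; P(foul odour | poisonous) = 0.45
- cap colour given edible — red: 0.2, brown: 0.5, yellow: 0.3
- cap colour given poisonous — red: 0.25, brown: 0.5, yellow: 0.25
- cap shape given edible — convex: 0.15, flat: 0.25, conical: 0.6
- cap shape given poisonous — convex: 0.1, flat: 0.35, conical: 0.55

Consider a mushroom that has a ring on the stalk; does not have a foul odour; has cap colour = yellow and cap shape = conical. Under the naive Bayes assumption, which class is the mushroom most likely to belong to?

edible: 0.85 × 0.5 × (1−0.95) × 0.3 × 0.6 = 0.003825
poisonous: 0.15 × 0.45 × (1−0.45) × 0.25 × 0.55 = 0.0051046875
Highest score → poisonous.

poisonous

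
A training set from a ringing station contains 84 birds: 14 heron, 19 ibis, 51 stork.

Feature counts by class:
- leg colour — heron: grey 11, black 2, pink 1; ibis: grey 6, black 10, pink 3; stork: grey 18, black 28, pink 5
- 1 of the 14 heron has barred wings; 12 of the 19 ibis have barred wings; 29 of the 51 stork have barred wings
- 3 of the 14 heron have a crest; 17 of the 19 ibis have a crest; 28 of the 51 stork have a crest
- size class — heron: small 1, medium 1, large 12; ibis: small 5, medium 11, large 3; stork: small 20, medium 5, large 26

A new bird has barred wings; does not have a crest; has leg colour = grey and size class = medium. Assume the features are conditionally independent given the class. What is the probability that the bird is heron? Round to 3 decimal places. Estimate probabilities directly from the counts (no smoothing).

0.061

heron: (14/84) × (11/14) × (1/14) × (11/14) × (1/14) ≈ 0.000524955
ibis: (19/84) × (6/19) × (12/19) × (2/19) × (11/19) ≈ 0.00274926
stork: (51/84) × (18/51) × (29/51) × (23/51) × (5/51) ≈ 0.00538739
P(heron | x) = 0.000524955 / 0.008661605 ≈ 0.061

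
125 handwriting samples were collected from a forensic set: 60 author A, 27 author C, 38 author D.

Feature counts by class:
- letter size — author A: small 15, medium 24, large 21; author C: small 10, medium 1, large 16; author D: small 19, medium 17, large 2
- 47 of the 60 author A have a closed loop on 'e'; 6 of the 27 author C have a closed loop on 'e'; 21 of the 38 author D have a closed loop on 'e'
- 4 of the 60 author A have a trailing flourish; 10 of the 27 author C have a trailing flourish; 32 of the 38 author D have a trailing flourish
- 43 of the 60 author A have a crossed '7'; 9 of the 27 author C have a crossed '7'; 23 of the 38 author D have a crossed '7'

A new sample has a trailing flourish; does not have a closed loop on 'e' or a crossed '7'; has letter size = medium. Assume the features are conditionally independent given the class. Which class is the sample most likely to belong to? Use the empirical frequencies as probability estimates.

author A: (60/125) × (24/60) × (13/60) × (4/60) × (17/60) ≈ 0.000785778
author C: (27/125) × (1/27) × (21/27) × (10/27) × (18/27) ≈ 0.00153635
author D: (38/125) × (17/38) × (17/38) × (32/38) × (15/38) ≈ 0.0202245
Highest score → author D.

author D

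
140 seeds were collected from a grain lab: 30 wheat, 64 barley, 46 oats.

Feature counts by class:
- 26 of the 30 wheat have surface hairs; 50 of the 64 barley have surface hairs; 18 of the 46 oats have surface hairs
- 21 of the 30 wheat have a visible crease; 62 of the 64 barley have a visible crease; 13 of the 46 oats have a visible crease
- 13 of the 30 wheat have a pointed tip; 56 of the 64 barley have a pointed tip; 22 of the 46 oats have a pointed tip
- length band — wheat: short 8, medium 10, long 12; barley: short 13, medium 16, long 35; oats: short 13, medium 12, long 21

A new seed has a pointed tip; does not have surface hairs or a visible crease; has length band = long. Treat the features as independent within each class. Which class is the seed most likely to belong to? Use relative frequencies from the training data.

wheat: (30/140) × (4/30) × (9/30) × (13/30) × (12/30) ≈ 0.00148571
barley: (64/140) × (14/64) × (2/64) × (56/64) × (35/64) = 0.001495361328125
oats: (46/140) × (28/46) × (33/46) × (22/46) × (21/46) ≈ 0.0313265
Highest score → oats.

oats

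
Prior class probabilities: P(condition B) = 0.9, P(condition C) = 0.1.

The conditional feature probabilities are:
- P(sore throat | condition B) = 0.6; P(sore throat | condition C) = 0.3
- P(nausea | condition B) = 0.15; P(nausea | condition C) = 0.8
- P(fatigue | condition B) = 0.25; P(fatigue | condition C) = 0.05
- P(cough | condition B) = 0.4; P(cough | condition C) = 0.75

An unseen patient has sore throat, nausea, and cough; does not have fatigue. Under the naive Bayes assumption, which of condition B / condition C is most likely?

condition B: 0.9 × 0.6 × 0.15 × (1−0.25) × 0.4 = 0.0243
condition C: 0.1 × 0.3 × 0.8 × (1−0.05) × 0.75 = 0.0171
Highest score → condition B.

condition B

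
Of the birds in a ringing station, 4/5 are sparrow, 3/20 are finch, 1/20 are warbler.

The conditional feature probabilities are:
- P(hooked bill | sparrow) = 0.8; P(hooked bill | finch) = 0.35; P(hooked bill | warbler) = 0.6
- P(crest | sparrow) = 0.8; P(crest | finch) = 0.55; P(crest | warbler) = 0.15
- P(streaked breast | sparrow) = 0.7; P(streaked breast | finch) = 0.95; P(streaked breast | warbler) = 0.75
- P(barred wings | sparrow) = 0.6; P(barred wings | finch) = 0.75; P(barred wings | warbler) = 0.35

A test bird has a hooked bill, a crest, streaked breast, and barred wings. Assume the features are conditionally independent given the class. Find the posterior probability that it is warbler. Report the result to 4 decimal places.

sparrow: 0.8 × 0.8 × 0.8 × 0.7 × 0.6 = 0.21504
finch: 0.15 × 0.35 × 0.55 × 0.95 × 0.75 = 0.0205734375
warbler: 0.05 × 0.6 × 0.15 × 0.75 × 0.35 = 0.00118125
P(warbler | x) = 0.00118125 / 0.2367946875 ≈ 0.0050

0.0050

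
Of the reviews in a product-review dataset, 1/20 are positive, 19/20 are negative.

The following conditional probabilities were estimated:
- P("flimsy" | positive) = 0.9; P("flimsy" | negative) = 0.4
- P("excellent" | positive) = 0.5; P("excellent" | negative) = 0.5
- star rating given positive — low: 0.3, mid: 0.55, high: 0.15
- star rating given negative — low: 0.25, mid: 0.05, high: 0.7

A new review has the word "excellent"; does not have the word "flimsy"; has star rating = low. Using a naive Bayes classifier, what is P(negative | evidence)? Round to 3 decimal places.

0.990

positive: 0.05 × (1−0.9) × 0.5 × 0.3 = 0.00075
negative: 0.95 × (1−0.4) × 0.5 × 0.25 = 0.07125
P(negative | x) = 0.07125 / 0.072 ≈ 0.990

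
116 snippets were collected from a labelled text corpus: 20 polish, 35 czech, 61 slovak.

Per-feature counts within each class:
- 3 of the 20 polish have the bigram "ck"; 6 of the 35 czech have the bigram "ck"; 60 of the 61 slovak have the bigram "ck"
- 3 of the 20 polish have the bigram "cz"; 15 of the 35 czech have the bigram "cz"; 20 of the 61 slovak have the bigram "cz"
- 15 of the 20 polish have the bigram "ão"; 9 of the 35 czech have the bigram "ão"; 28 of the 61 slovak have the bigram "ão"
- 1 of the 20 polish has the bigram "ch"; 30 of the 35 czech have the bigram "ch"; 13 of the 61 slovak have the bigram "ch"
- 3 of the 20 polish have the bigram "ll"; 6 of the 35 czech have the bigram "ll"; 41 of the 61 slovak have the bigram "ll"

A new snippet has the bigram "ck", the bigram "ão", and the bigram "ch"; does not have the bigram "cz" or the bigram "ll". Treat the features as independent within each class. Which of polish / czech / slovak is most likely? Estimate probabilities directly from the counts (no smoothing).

polish: (20/116) × (3/20) × (17/20) × (15/20) × (1/20) × (17/20) ≈ 0.0007007
czech: (35/116) × (6/35) × (20/35) × (9/35) × (30/35) × (29/35) ≈ 0.00539775
slovak: (61/116) × (60/61) × (41/61) × (28/61) × (13/61) × (20/61) ≈ 0.0111504
Highest score → slovak.

slovak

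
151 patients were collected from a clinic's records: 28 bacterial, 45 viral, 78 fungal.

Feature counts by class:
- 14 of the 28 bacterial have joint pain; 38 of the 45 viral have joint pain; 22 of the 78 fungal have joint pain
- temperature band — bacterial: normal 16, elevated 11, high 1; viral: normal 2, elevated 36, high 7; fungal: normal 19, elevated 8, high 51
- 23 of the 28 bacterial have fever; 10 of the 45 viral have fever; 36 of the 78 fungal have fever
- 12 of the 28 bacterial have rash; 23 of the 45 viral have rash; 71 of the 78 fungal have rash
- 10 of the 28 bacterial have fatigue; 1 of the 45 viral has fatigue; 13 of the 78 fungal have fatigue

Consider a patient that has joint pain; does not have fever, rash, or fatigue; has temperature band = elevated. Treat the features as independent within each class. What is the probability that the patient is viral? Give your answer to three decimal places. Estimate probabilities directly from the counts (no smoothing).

bacterial: (28/151) × (14/28) × (11/28) × (5/28) × (16/28) × (18/28) ≈ 0.00238932
viral: (45/151) × (38/45) × (36/45) × (35/45) × (22/45) × (44/45) ≈ 0.0748518
fungal: (78/151) × (22/78) × (8/78) × (42/78) × (7/78) × (65/78) ≈ 0.000601753
P(viral | x) = 0.0748518 / 0.077842873 ≈ 0.962

0.962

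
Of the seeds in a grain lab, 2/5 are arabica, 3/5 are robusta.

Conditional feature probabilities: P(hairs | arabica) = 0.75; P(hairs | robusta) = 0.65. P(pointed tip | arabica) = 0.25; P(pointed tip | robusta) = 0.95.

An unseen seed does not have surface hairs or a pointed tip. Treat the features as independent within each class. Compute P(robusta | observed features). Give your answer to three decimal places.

0.123

arabica: 0.4 × (1−0.75) × (1−0.25) = 0.075
robusta: 0.6 × (1−0.65) × (1−0.95) = 0.0105
P(robusta | x) = 0.0105 / 0.0855 ≈ 0.123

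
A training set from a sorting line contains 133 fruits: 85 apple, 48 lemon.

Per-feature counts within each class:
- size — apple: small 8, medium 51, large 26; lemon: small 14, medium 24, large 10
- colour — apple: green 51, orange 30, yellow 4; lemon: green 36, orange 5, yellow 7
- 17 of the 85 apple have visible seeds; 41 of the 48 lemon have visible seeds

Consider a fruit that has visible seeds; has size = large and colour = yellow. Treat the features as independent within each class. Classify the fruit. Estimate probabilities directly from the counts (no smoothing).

lemon

apple: (85/133) × (26/85) × (4/85) × (17/85) ≈ 0.00183989
lemon: (48/133) × (10/48) × (7/48) × (41/48) ≈ 0.00936586
Highest score → lemon.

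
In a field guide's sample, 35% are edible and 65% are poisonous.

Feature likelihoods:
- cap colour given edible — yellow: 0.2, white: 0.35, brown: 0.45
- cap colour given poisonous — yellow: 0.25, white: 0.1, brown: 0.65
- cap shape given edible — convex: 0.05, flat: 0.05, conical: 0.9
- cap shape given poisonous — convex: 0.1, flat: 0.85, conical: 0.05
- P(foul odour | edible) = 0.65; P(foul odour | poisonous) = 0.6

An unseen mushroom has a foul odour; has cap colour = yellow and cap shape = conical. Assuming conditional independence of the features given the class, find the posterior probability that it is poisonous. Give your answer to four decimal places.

0.1064

edible: 0.35 × 0.2 × 0.9 × 0.65 = 0.04095
poisonous: 0.65 × 0.25 × 0.05 × 0.6 = 0.004875
P(poisonous | x) = 0.004875 / 0.045825 ≈ 0.1064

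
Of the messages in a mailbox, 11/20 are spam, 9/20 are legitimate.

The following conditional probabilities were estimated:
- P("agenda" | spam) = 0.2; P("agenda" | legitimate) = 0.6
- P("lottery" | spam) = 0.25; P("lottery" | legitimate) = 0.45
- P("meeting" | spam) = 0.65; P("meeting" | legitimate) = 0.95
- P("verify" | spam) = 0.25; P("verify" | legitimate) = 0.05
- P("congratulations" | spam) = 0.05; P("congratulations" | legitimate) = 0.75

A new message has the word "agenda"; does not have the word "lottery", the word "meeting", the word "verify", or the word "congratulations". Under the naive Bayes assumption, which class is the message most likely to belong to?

spam

spam: 0.55 × 0.2 × (1−0.25) × (1−0.65) × (1−0.25) × (1−0.05) = 0.0205734375
legitimate: 0.45 × 0.6 × (1−0.45) × (1−0.95) × (1−0.05) × (1−0.75) = 0.0017634375
Highest score → spam.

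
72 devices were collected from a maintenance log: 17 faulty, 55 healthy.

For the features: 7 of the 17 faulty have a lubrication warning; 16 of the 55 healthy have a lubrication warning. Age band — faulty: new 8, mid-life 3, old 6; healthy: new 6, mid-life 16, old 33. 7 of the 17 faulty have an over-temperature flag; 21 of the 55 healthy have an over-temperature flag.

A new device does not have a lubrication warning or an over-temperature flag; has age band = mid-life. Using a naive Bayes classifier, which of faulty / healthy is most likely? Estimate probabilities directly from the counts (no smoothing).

healthy

faulty: (17/72) × (10/17) × (3/17) × (10/17) ≈ 0.0144175
healthy: (55/72) × (39/55) × (16/55) × (34/55) ≈ 0.0974105
Highest score → healthy.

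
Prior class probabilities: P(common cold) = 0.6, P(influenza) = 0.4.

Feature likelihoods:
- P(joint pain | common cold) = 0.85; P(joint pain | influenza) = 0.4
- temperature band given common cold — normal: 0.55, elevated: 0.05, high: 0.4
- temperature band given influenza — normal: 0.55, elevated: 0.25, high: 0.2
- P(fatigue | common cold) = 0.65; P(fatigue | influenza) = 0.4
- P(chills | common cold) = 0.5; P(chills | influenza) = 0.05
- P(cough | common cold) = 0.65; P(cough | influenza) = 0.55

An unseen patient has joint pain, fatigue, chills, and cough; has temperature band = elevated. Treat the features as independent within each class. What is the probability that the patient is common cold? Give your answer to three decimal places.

common cold: 0.6 × 0.85 × 0.05 × 0.65 × 0.5 × 0.65 = 0.005386875
influenza: 0.4 × 0.4 × 0.25 × 0.4 × 0.05 × 0.55 = 0.00044
P(common cold | x) = 0.005386875 / 0.005826875 ≈ 0.924

0.924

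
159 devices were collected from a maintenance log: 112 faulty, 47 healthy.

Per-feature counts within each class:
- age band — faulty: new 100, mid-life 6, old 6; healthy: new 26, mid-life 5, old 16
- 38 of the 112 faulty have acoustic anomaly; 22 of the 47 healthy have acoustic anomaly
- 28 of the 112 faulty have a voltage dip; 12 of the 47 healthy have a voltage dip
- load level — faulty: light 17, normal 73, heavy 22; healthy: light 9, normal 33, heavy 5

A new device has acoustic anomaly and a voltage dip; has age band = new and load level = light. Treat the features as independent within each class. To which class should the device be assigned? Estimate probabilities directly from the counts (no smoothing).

faulty: (112/159) × (100/112) × (38/112) × (28/112) × (17/112) ≈ 0.00809728
healthy: (47/159) × (26/47) × (22/47) × (12/47) × (9/47) ≈ 0.00374222
Highest score → faulty.

faulty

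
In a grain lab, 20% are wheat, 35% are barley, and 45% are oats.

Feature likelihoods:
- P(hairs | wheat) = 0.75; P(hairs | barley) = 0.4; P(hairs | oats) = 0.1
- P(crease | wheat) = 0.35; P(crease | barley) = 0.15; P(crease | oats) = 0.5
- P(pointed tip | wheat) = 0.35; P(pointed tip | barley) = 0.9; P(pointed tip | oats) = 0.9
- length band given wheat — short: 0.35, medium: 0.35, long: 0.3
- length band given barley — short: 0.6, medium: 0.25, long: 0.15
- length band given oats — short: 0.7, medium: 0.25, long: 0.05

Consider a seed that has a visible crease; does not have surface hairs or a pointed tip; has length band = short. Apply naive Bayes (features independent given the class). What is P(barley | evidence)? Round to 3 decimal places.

0.094

wheat: 0.2 × (1−0.75) × 0.35 × (1−0.35) × 0.35 = 0.00398125
barley: 0.35 × (1−0.4) × 0.15 × (1−0.9) × 0.6 = 0.00189
oats: 0.45 × (1−0.1) × 0.5 × (1−0.9) × 0.7 = 0.014175
P(barley | x) = 0.00189 / 0.02004625 ≈ 0.094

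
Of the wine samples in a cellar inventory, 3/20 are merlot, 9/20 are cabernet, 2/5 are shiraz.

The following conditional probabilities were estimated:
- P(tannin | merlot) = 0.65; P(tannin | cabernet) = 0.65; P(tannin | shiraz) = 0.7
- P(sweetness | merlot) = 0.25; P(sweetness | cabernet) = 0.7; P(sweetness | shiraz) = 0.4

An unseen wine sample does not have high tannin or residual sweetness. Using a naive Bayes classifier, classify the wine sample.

shiraz

merlot: 0.15 × (1−0.65) × (1−0.25) = 0.039375
cabernet: 0.45 × (1−0.65) × (1−0.7) = 0.04725
shiraz: 0.4 × (1−0.7) × (1−0.4) = 0.072
Highest score → shiraz.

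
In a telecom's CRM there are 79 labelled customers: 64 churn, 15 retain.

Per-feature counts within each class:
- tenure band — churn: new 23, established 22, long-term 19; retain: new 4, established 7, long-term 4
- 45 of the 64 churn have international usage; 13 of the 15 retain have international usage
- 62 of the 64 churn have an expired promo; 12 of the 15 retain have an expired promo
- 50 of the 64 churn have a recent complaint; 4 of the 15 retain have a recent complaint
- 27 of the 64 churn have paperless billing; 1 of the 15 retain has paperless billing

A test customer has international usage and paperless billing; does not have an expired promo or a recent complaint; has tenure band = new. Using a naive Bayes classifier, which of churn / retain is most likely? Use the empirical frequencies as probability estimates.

churn: (64/79) × (23/64) × (45/64) × (2/64) × (14/64) × (27/64) ≈ 0.000590358
retain: (15/79) × (4/15) × (13/15) × (3/15) × (11/15) × (1/15) ≈ 0.000429067
Highest score → churn.

churn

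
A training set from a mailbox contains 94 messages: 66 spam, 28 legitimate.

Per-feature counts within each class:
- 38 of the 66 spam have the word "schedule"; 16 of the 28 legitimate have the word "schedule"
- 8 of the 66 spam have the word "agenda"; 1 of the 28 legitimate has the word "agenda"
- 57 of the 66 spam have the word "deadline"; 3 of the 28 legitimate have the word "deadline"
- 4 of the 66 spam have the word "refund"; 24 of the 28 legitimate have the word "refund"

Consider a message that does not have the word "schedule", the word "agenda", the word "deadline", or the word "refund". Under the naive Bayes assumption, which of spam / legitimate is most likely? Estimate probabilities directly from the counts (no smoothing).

spam

spam: (66/94) × (28/66) × (58/66) × (9/66) × (62/66) ≈ 0.0335321
legitimate: (28/94) × (12/28) × (27/28) × (25/28) × (4/28) ≈ 0.0157016
Highest score → spam.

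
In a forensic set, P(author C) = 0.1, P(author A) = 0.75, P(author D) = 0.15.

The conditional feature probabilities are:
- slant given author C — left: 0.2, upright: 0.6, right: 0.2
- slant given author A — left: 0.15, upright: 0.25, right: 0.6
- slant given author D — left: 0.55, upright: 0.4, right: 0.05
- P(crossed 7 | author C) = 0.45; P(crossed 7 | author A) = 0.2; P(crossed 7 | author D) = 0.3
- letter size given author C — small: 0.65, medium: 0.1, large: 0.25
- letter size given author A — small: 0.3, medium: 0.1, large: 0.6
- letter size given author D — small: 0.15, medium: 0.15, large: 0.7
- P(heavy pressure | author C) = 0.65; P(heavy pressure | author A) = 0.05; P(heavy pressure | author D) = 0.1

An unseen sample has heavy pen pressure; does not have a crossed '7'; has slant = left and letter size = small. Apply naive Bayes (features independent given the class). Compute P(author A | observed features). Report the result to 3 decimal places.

0.197

author C: 0.1 × 0.2 × (1−0.45) × 0.65 × 0.65 = 0.0046475
author A: 0.75 × 0.15 × (1−0.2) × 0.3 × 0.05 = 0.00135
author D: 0.15 × 0.55 × (1−0.3) × 0.15 × 0.1 = 0.00086625
P(author A | x) = 0.00135 / 0.00686375 ≈ 0.197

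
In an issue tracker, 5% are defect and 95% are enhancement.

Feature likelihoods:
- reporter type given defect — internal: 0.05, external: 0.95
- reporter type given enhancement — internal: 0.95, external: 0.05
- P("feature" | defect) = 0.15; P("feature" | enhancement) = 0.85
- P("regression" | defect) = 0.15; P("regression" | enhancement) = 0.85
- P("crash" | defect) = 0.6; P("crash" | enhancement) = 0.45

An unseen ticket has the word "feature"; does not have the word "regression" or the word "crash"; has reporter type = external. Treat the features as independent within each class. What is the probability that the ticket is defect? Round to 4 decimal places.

0.4211

defect: 0.05 × 0.95 × 0.15 × (1−0.15) × (1−0.6) = 0.0024225
enhancement: 0.95 × 0.05 × 0.85 × (1−0.85) × (1−0.45) = 0.0033309375
P(defect | x) = 0.0024225 / 0.0057534375 ≈ 0.4211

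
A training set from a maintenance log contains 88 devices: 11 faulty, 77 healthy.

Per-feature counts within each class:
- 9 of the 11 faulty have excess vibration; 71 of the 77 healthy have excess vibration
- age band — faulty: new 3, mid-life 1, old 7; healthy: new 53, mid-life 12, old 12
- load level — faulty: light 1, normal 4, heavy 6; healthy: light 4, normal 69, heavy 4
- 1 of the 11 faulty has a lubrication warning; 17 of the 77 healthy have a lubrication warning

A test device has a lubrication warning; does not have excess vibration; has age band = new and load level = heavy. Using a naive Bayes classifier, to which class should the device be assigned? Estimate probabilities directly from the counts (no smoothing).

healthy

faulty: (11/88) × (2/11) × (3/11) × (6/11) × (1/11) ≈ 0.000307356
healthy: (77/88) × (6/77) × (53/77) × (4/77) × (17/77) ≈ 0.000538246
Highest score → healthy.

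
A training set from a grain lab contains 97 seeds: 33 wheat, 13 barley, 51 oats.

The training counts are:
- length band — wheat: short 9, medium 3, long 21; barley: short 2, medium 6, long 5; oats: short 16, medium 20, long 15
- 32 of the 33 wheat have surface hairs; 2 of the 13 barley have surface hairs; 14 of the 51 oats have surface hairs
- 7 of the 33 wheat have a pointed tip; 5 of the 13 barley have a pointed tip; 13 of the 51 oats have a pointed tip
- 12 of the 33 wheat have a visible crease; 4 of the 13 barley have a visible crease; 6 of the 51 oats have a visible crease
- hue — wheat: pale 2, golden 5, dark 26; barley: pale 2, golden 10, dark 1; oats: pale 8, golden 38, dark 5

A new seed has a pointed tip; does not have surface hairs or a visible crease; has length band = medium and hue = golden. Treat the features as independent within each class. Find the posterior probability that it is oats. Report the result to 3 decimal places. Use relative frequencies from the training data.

wheat: (33/97) × (3/33) × (1/33) × (7/33) × (21/33) × (5/33) ≈ 0.0000191682
barley: (13/97) × (6/13) × (11/13) × (5/13) × (9/13) × (10/13) ≈ 0.0107204
oats: (51/97) × (20/51) × (37/51) × (13/51) × (45/51) × (38/51) ≈ 0.0250679
P(oats | x) = 0.0250679 / 0.0358074682 ≈ 0.700

0.700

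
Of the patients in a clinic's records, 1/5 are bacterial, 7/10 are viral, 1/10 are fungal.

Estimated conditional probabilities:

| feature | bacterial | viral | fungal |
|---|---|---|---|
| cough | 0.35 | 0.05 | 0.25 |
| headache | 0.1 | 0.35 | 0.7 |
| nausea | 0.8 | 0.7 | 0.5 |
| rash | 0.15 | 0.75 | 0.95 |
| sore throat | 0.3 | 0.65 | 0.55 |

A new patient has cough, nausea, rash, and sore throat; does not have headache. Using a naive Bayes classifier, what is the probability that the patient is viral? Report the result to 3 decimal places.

0.647

bacterial: 0.2 × 0.35 × (1−0.1) × 0.8 × 0.15 × 0.3 = 0.002268
viral: 0.7 × 0.05 × (1−0.35) × 0.7 × 0.75 × 0.65 = 0.0077634375
fungal: 0.1 × 0.25 × (1−0.7) × 0.5 × 0.95 × 0.55 = 0.001959375
P(viral | x) = 0.0077634375 / 0.0119908125 ≈ 0.647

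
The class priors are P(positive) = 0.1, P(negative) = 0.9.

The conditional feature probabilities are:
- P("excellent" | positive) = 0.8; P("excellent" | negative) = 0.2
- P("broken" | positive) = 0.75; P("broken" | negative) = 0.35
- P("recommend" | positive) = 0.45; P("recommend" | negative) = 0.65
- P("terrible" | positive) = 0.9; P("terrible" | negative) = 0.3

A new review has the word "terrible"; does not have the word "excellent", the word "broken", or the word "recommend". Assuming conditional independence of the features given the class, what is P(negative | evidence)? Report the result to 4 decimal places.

0.9520

positive: 0.1 × (1−0.8) × (1−0.75) × (1−0.45) × 0.9 = 0.002475
negative: 0.9 × (1−0.2) × (1−0.35) × (1−0.65) × 0.3 = 0.04914
P(negative | x) = 0.04914 / 0.051615 ≈ 0.9520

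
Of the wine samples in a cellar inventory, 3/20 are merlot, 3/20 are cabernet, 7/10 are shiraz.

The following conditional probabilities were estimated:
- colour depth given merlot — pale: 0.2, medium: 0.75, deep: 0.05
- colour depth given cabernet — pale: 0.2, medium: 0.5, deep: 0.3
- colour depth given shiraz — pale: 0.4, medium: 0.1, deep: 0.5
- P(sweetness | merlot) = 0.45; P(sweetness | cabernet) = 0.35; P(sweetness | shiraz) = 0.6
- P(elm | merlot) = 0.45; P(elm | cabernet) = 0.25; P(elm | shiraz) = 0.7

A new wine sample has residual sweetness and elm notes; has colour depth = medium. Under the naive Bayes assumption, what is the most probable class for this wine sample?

merlot: 0.15 × 0.75 × 0.45 × 0.45 = 0.02278125
cabernet: 0.15 × 0.5 × 0.35 × 0.25 = 0.0065625
shiraz: 0.7 × 0.1 × 0.6 × 0.7 = 0.0294
Highest score → shiraz.

shiraz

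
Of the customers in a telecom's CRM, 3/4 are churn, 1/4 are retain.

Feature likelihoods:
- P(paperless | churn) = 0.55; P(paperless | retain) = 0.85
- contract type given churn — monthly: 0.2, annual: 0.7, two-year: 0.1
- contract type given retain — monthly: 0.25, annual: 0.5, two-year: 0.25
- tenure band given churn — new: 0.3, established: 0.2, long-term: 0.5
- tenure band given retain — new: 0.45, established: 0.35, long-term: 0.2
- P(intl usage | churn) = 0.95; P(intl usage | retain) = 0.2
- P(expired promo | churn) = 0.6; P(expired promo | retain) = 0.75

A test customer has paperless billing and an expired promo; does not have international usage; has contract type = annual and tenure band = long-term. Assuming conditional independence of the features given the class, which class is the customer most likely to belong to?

churn: 0.75 × 0.55 × 0.7 × 0.5 × (1−0.95) × 0.6 = 0.00433125
retain: 0.25 × 0.85 × 0.5 × 0.2 × (1−0.2) × 0.75 = 0.01275
Highest score → retain.

retain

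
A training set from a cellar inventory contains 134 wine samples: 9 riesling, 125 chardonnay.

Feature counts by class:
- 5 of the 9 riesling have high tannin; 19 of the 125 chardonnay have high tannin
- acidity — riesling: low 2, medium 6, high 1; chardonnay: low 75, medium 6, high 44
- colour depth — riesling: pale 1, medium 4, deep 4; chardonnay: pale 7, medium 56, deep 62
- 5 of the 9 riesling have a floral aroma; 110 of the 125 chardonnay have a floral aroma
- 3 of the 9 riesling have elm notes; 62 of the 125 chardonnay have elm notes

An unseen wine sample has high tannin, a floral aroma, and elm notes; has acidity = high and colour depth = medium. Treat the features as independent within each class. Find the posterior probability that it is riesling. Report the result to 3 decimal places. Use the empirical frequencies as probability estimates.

0.034

riesling: (9/134) × (5/9) × (1/9) × (4/9) × (5/9) × (3/9) ≈ 0.000341229
chardonnay: (125/134) × (19/125) × (44/125) × (56/125) × (110/125) × (62/125) ≈ 0.00975964
P(riesling | x) = 0.000341229 / 0.010100869 ≈ 0.034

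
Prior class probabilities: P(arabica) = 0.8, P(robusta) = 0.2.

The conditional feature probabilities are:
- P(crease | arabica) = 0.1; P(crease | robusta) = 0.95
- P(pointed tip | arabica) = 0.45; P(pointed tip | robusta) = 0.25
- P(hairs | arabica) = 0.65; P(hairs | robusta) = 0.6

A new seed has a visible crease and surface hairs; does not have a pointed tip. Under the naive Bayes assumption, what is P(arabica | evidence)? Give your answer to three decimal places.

arabica: 0.8 × 0.1 × (1−0.45) × 0.65 = 0.0286
robusta: 0.2 × 0.95 × (1−0.25) × 0.6 = 0.0855
P(arabica | x) = 0.0286 / 0.1141 ≈ 0.251

0.251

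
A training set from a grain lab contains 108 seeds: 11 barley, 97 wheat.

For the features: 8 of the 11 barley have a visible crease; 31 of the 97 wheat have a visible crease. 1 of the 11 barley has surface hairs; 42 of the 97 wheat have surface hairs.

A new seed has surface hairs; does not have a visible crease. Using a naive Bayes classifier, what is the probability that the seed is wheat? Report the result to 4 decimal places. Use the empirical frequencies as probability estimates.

barley: (11/108) × (3/11) × (1/11) ≈ 0.00252525
wheat: (97/108) × (66/97) × (42/97) ≈ 0.264605
P(wheat | x) = 0.264605 / 0.26713025 ≈ 0.9905

0.9905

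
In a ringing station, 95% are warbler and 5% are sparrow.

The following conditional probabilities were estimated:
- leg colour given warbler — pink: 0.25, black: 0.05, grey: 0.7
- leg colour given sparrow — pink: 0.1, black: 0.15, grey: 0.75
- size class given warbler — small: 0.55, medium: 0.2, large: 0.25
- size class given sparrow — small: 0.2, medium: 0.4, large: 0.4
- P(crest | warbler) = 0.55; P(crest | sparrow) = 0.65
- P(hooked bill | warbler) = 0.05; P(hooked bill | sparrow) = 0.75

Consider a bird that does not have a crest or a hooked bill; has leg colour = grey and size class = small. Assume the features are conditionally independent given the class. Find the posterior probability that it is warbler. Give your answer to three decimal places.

warbler: 0.95 × 0.7 × 0.55 × (1−0.55) × (1−0.05) = 0.156358125
sparrow: 0.05 × 0.75 × 0.2 × (1−0.65) × (1−0.75) = 0.00065625
P(warbler | x) = 0.156358125 / 0.157014375 ≈ 0.996

0.996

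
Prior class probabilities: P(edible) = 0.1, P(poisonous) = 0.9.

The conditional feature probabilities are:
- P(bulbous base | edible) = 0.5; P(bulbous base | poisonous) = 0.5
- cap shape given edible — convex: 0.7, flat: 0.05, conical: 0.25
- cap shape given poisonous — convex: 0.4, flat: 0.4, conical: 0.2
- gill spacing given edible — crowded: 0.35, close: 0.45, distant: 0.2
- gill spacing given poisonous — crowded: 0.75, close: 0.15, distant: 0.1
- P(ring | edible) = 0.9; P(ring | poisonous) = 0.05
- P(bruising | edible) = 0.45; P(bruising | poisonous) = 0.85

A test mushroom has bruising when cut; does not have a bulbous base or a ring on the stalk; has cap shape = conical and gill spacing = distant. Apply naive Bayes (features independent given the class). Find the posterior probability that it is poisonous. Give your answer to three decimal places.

0.985

edible: 0.1 × (1−0.5) × 0.25 × 0.2 × (1−0.9) × 0.45 = 0.0001125
poisonous: 0.9 × (1−0.5) × 0.2 × 0.1 × (1−0.05) × 0.85 = 0.0072675
P(poisonous | x) = 0.0072675 / 0.00738 ≈ 0.985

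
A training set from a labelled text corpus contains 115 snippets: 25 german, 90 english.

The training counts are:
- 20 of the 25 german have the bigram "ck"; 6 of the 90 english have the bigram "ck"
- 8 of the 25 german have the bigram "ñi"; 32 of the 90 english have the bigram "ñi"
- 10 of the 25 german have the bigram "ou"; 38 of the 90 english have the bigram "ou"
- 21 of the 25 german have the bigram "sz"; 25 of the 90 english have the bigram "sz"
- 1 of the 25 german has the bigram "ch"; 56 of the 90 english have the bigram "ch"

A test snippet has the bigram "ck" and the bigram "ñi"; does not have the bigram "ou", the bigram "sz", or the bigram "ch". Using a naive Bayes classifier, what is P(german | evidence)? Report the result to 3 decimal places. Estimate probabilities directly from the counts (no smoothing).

german: (25/115) × (20/25) × (8/25) × (15/25) × (4/25) × (24/25) ≈ 0.0051289
english: (90/115) × (6/90) × (32/90) × (52/90) × (65/90) × (34/90) ≈ 0.00292435
P(german | x) = 0.0051289 / 0.00805325 ≈ 0.637

0.637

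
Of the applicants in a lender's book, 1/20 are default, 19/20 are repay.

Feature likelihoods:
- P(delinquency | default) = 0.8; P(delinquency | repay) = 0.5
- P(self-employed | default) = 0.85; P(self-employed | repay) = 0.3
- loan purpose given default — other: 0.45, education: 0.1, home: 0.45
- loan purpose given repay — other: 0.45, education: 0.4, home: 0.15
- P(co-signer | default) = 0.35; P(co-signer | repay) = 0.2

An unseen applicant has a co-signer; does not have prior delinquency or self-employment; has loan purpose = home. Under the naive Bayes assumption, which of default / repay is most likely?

default: 0.05 × (1−0.8) × (1−0.85) × 0.45 × 0.35 = 0.00023625
repay: 0.95 × (1−0.5) × (1−0.3) × 0.15 × 0.2 = 0.009975
Highest score → repay.

repay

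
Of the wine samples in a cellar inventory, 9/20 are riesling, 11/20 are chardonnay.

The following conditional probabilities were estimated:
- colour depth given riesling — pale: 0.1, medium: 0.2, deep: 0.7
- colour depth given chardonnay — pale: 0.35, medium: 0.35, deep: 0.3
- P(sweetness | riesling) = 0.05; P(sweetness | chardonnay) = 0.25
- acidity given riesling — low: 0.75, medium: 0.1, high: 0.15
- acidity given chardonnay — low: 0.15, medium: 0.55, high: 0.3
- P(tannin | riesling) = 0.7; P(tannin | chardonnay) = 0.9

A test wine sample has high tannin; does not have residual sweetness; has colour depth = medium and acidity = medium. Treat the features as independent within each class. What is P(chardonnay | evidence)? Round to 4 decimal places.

riesling: 0.45 × 0.2 × (1−0.05) × 0.1 × 0.7 = 0.005985
chardonnay: 0.55 × 0.35 × (1−0.25) × 0.55 × 0.9 = 0.071465625
P(chardonnay | x) = 0.071465625 / 0.077450625 ≈ 0.9227

0.9227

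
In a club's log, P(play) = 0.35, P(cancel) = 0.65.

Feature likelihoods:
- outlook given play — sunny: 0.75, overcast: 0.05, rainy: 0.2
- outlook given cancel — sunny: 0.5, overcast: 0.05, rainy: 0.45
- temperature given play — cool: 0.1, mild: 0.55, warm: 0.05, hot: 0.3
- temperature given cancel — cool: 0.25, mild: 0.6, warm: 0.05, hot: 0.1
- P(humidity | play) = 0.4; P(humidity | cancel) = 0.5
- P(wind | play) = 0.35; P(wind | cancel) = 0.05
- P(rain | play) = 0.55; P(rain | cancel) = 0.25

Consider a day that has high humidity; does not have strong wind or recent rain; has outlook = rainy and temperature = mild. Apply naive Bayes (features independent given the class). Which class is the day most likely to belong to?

cancel

play: 0.35 × 0.2 × 0.55 × 0.4 × (1−0.35) × (1−0.55) = 0.0045045
cancel: 0.65 × 0.45 × 0.6 × 0.5 × (1−0.05) × (1−0.25) = 0.062521875
Highest score → cancel.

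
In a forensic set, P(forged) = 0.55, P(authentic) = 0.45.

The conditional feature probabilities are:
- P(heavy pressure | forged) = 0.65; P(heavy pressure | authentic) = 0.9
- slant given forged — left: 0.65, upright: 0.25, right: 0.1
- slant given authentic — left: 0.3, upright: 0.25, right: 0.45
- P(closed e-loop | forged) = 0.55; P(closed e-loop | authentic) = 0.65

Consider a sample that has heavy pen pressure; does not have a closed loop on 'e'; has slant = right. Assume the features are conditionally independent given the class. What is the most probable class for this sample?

forged: 0.55 × 0.65 × 0.1 × (1−0.55) = 0.0160875
authentic: 0.45 × 0.9 × 0.45 × (1−0.65) = 0.0637875
Highest score → authentic.

authentic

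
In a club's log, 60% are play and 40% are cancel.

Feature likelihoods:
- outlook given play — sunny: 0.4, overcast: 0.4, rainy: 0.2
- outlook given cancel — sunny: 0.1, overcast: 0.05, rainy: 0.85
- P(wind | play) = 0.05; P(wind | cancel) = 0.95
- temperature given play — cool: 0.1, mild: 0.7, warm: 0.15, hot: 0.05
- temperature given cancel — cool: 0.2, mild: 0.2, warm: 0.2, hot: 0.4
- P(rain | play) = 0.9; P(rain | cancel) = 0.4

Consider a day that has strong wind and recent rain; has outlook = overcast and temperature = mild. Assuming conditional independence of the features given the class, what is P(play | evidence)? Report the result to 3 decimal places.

0.833

play: 0.6 × 0.4 × 0.05 × 0.7 × 0.9 = 0.00756
cancel: 0.4 × 0.05 × 0.95 × 0.2 × 0.4 = 0.00152
P(play | x) = 0.00756 / 0.00908 ≈ 0.833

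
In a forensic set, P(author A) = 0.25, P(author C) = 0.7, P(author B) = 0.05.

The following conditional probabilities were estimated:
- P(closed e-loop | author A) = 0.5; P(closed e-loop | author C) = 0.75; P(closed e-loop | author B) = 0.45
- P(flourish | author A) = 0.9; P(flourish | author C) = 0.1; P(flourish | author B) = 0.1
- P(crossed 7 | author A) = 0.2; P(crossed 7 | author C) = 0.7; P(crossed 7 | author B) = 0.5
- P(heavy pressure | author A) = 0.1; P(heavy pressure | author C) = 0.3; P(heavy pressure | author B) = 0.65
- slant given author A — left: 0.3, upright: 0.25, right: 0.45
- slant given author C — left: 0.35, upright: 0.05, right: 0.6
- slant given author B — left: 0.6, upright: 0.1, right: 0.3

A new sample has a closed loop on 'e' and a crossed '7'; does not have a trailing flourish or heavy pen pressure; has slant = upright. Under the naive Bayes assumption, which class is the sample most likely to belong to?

author A: 0.25 × 0.5 × (1−0.9) × 0.2 × (1−0.1) × 0.25 = 0.0005625
author C: 0.7 × 0.75 × (1−0.1) × 0.7 × (1−0.3) × 0.05 = 0.01157625
author B: 0.05 × 0.45 × (1−0.1) × 0.5 × (1−0.65) × 0.1 = 0.000354375
Highest score → author C.

author C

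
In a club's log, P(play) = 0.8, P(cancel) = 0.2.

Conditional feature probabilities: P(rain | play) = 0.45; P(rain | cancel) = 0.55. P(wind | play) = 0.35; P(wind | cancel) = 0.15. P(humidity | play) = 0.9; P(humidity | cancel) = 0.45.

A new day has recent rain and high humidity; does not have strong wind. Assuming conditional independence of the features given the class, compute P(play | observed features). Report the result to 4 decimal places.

play: 0.8 × 0.45 × (1−0.35) × 0.9 = 0.2106
cancel: 0.2 × 0.55 × (1−0.15) × 0.45 = 0.042075
P(play | x) = 0.2106 / 0.252675 ≈ 0.8335

0.8335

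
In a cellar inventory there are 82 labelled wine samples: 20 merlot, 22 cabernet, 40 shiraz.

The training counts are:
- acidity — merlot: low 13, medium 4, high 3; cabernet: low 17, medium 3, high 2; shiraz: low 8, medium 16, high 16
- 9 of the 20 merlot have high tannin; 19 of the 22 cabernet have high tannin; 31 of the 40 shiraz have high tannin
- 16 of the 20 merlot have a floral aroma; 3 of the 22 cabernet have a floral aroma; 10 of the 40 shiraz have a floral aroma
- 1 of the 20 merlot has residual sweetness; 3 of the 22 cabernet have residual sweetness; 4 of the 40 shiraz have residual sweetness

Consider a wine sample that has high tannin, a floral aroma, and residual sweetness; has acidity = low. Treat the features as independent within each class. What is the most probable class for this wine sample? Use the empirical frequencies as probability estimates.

cabernet

merlot: (20/82) × (13/20) × (9/20) × (16/20) × (1/20) ≈ 0.00285366
cabernet: (22/82) × (17/22) × (19/22) × (3/22) × (3/22) ≈ 0.00332938
shiraz: (40/82) × (8/40) × (31/40) × (10/40) × (4/40) ≈ 0.00189024
Highest score → cabernet.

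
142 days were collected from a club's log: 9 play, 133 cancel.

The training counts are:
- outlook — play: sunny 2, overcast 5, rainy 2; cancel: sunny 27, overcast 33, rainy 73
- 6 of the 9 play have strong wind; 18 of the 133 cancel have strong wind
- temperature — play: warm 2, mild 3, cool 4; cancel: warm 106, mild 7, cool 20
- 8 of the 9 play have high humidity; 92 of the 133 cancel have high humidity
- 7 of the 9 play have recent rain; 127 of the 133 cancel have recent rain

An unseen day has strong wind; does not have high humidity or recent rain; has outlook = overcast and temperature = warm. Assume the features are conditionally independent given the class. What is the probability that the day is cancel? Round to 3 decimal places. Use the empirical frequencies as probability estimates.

play: (9/142) × (5/9) × (6/9) × (2/9) × (1/9) × (2/9) ≈ 0.000128802
cancel: (133/142) × (33/133) × (18/133) × (106/133) × (41/133) × (6/133) ≈ 0.000348604
P(cancel | x) = 0.000348604 / 0.000477406 ≈ 0.730

0.730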